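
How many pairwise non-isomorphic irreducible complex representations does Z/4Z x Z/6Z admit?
24

Explanation: The number of irreducible complex representations of a finite group equals its number of conjugacy classes. Z/4Z x Z/6Z is abelian of order 24, so every element is its own conjugacy class: 24 classes, so Z/4Z x Z/6Z (order 24) has exactly 24 irreducible complex representations.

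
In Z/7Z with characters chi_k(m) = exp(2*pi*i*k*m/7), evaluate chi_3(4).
chi_3(4) = zeta_7^12 = exp(-4*I*pi/7)

Justification: chi_3(4) = zeta_7^(3*4) = zeta_7^12. Since zeta_7^7 = 1, this equals zeta_7^5 = exp(2*pi*i*5/7) = exp(-4*I*pi/7).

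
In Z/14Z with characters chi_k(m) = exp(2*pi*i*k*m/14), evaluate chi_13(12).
chi_13(12) = zeta_14^156 = exp(2*I*pi/7)

Solution. chi_13(12) = zeta_14^(13*12) = zeta_14^156. Since zeta_14^14 = 1, this equals zeta_14^2 = exp(2*pi*i*2/14) = exp(2*I*pi/7).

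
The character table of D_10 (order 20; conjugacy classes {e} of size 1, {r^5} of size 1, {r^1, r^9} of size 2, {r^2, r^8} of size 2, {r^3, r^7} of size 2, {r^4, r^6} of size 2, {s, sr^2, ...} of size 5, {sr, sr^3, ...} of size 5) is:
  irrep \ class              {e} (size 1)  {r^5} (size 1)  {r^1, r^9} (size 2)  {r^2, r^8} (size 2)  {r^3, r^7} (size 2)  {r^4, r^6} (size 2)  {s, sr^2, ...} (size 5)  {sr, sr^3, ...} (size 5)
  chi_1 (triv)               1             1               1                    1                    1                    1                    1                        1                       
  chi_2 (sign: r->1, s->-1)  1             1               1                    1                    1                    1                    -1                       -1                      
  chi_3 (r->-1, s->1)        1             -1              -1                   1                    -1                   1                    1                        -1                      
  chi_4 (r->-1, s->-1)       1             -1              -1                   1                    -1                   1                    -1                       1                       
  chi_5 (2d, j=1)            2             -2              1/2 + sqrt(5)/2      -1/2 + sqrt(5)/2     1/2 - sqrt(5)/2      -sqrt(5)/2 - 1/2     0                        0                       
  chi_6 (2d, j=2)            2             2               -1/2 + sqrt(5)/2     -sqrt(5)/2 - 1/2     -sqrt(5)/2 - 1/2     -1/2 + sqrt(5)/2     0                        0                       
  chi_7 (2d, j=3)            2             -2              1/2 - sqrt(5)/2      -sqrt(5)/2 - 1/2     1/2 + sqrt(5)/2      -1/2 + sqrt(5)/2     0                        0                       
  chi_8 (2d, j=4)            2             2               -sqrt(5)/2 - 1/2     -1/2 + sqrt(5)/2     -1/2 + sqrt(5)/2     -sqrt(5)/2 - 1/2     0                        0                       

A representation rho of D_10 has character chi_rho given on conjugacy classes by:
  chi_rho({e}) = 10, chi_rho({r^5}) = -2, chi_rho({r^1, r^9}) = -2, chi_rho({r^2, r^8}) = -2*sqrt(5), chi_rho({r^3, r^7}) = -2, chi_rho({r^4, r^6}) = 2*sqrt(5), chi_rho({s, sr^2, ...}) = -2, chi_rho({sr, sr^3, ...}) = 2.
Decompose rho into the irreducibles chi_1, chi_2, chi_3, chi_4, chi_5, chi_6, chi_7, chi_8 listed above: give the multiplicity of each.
Multiplicities: chi_1: 0, chi_2: 0, chi_3: 0, chi_4: 2, chi_5: 0, chi_6: 2, chi_7: 2, chi_8: 0.

Argument: Use <chi_rho, chi> = (1/|G|) sum_C |C| * chi_rho(C) * conj(chi(C)) with |G| = 20 for each irreducible chi in the table:
  <chi_rho, chi_1> = (1/20)[1*(10)*conj(1) + 1*(-2)*conj(1) + 2*(-2)*conj(1) + 2*(-2*sqrt(5))*conj(1) + 2*(-2)*conj(1) + 2*(2*sqrt(5))*conj(1) + 5*(-2)*conj(1) + 5*(2)*conj(1)]
      = (1/20)[(10) + (-2) + (-4) + (-4*sqrt(5)) + (-4) + (4*sqrt(5)) + (-10) + (10)] = 0/20 = 0
  <chi_rho, chi_2> = (1/20)[1*(10)*conj(1) + 1*(-2)*conj(1) + 2*(-2)*conj(1) + 2*(-2*sqrt(5))*conj(1) + 2*(-2)*conj(1) + 2*(2*sqrt(5))*conj(1) + 5*(-2)*conj(-1) + 5*(2)*conj(-1)]
      = (1/20)[(10) + (-2) + (-4) + (-4*sqrt(5)) + (-4) + (4*sqrt(5)) + (10) + (-10)] = 0/20 = 0
  <chi_rho, chi_3> = (1/20)[1*(10)*conj(1) + 1*(-2)*conj(-1) + 2*(-2)*conj(-1) + 2*(-2*sqrt(5))*conj(1) + 2*(-2)*conj(-1) + 2*(2*sqrt(5))*conj(1) + 5*(-2)*conj(1) + 5*(2)*conj(-1)]
      = (1/20)[(10) + (2) + (4) + (-4*sqrt(5)) + (4) + (4*sqrt(5)) + (-10) + (-10)] = 0/20 = 0
  <chi_rho, chi_4> = (1/20)[1*(10)*conj(1) + 1*(-2)*conj(-1) + 2*(-2)*conj(-1) + 2*(-2*sqrt(5))*conj(1) + 2*(-2)*conj(-1) + 2*(2*sqrt(5))*conj(1) + 5*(-2)*conj(-1) + 5*(2)*conj(1)]
      = (1/20)[(10) + (2) + (4) + (-4*sqrt(5)) + (4) + (4*sqrt(5)) + (10) + (10)] = 40/20 = 2
  <chi_rho, chi_5> = (1/20)[1*(10)*conj(2) + 1*(-2)*conj(-2) + 2*(-2)*conj(1/2 + sqrt(5)/2) + 2*(-2*sqrt(5))*conj(-1/2 + sqrt(5)/2) + 2*(-2)*conj(1/2 - sqrt(5)/2) + 2*(2*sqrt(5))*conj(-sqrt(5)/2 - 1/2) + 5*(-2)*conj(0) + 5*(2)*conj(0)]
      = (1/20)[(20) + (4) + (-2*sqrt(5) - 2) + (-10 + 2*sqrt(5)) + (-2 + 2*sqrt(5)) + (-10 - 2*sqrt(5)) + (0) + (0)] = 0/20 = 0
  <chi_rho, chi_6> = (1/20)[1*(10)*conj(2) + 1*(-2)*conj(2) + 2*(-2)*conj(-1/2 + sqrt(5)/2) + 2*(-2*sqrt(5))*conj(-sqrt(5)/2 - 1/2) + 2*(-2)*conj(-sqrt(5)/2 - 1/2) + 2*(2*sqrt(5))*conj(-1/2 + sqrt(5)/2) + 5*(-2)*conj(0) + 5*(2)*conj(0)]
      = (1/20)[(20) + (-4) + (2 - 2*sqrt(5)) + (2*sqrt(5) + 10) + (2 + 2*sqrt(5)) + (10 - 2*sqrt(5)) + (0) + (0)] = 40/20 = 2
  <chi_rho, chi_7> = (1/20)[1*(10)*conj(2) + 1*(-2)*conj(-2) + 2*(-2)*conj(1/2 - sqrt(5)/2) + 2*(-2*sqrt(5))*conj(-sqrt(5)/2 - 1/2) + 2*(-2)*conj(1/2 + sqrt(5)/2) + 2*(2*sqrt(5))*conj(-1/2 + sqrt(5)/2) + 5*(-2)*conj(0) + 5*(2)*conj(0)]
      = (1/20)[(20) + (4) + (-2 + 2*sqrt(5)) + (2*sqrt(5) + 10) + (-2*sqrt(5) - 2) + (10 - 2*sqrt(5)) + (0) + (0)] = 40/20 = 2
  <chi_rho, chi_8> = (1/20)[1*(10)*conj(2) + 1*(-2)*conj(2) + 2*(-2)*conj(-sqrt(5)/2 - 1/2) + 2*(-2*sqrt(5))*conj(-1/2 + sqrt(5)/2) + 2*(-2)*conj(-1/2 + sqrt(5)/2) + 2*(2*sqrt(5))*conj(-sqrt(5)/2 - 1/2) + 5*(-2)*conj(0) + 5*(2)*conj(0)]
      = (1/20)[(20) + (-4) + (2 + 2*sqrt(5)) + (-10 + 2*sqrt(5)) + (2 - 2*sqrt(5)) + (-10 - 2*sqrt(5)) + (0) + (0)] = 0/20 = 0
Dimension check: dim(rho) = sum (mult * dim) = 0*1 + 0*1 + 0*1 + 2*1 + 0*2 + 2*2 + 2*2 + 0*2 = 10 = chi_rho(e) = 10.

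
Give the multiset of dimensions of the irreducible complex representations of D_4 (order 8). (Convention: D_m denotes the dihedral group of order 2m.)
Dimensions: 1, 1, 1, 1, 2

Working: There are 5 irreducibles (= number of conjugacy classes). Their dimensions d_i satisfy sum d_i^2 = |G| = 8: 1 + 1 + 1 + 1 + 4 = 8.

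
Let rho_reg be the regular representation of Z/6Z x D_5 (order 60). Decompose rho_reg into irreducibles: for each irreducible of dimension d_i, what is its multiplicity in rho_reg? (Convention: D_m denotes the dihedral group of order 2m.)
Each irreducible V_i of dimension d_i appears with multiplicity d_i, i.e. rho_reg = (direct sum over all irreducibles V_i) d_i V_i. The irreducible dimensions for Z/6Z x D_5 are 1, 1, 1, 1, 1, 1, 1, 1, 1, 1, 1, 1, 2, 2, 2, 2, 2, 2, 2, 2, 2, 2, 2, 2: 12 irreducibles of dimension 1, each with multiplicity 1; 12 irreducibles of dimension 2, each with multiplicity 2. Total dimension 12*1*1 + 12*2*2 = 60 = |G|.

Explanation: General theorem: in the regular representation of a finite group G, each irreducible appears with multiplicity equal to its dimension. Check: dim(rho_reg) = sum d_i^2 = 1 + 1 + 1 + 1 + 1 + 1 + 1 + 1 + 1 + 1 + 1 + 1 + 4 + 4 + 4 + 4 + 4 + 4 + 4 + 4 + 4 + 4 + 4 + 4 = 60 = |G|.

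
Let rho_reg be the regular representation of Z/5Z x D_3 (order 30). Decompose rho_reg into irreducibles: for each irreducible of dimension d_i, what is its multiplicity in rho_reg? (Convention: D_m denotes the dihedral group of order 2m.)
Each irreducible V_i of dimension d_i appears with multiplicity d_i, i.e. rho_reg = (direct sum over all irreducibles V_i) d_i V_i. The irreducible dimensions for Z/5Z x D_3 are 1, 1, 1, 1, 1, 1, 1, 1, 1, 1, 2, 2, 2, 2, 2: 10 irreducibles of dimension 1, each with multiplicity 1; 5 irreducibles of dimension 2, each with multiplicity 2. Total dimension 10*1*1 + 5*2*2 = 30 = |G|.

Explanation: General theorem: in the regular representation of a finite group G, each irreducible appears with multiplicity equal to its dimension. Check: dim(rho_reg) = sum d_i^2 = 1 + 1 + 1 + 1 + 1 + 1 + 1 + 1 + 1 + 1 + 4 + 4 + 4 + 4 + 4 = 30 = |G|.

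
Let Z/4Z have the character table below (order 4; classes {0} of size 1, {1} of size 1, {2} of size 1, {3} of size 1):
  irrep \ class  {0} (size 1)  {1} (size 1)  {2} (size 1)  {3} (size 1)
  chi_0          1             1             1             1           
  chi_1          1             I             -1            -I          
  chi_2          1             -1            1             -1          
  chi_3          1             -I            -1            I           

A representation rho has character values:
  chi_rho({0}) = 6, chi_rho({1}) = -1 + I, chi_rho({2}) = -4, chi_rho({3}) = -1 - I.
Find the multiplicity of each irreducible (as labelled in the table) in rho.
Multiplicities: chi_0: 0, chi_1: 3, chi_2: 1, chi_3: 2.

Explanation: Use <chi_rho, chi> = (1/|G|) sum_C |C| * chi_rho(C) * conj(chi(C)) with |G| = 4 for each irreducible chi in the table:
  <chi_rho, chi_0> = (1/4)[1*(6)*conj(1) + 1*(-1 + I)*conj(1) + 1*(-4)*conj(1) + 1*(-1 - I)*conj(1)]
      = (1/4)[(6) + (-1 + I) + (-4) + (-1 - I)] = 0/4 = 0
  <chi_rho, chi_1> = (1/4)[1*(6)*conj(1) + 1*(-1 + I)*conj(I) + 1*(-4)*conj(-1) + 1*(-1 - I)*conj(-I)]
      = (1/4)[(6) + (1 + I) + (4) + (1 - I)] = 12/4 = 3
  <chi_rho, chi_2> = (1/4)[1*(6)*conj(1) + 1*(-1 + I)*conj(-1) + 1*(-4)*conj(1) + 1*(-1 - I)*conj(-1)]
      = (1/4)[(6) + (1 - I) + (-4) + (1 + I)] = 4/4 = 1
  <chi_rho, chi_3> = (1/4)[1*(6)*conj(1) + 1*(-1 + I)*conj(-I) + 1*(-4)*conj(-1) + 1*(-1 - I)*conj(I)]
      = (1/4)[(6) + (-1 - I) + (4) + (-1 + I)] = 8/4 = 2
(Exp terms are combined using exp(i*s)*conj(exp(i*t)) = exp(i*(s-t)), and sums of them are collapsed using the identity that for every m > 1 the m distinct m-th roots of unity sum to 0, e.g. 1 + exp(2*I*pi/3) + exp(-2*I*pi/3) = 0.)
Dimension check: dim(rho) = sum (mult * dim) = 0*1 + 3*1 + 1*1 + 2*1 = 6 = chi_rho(e) = 6.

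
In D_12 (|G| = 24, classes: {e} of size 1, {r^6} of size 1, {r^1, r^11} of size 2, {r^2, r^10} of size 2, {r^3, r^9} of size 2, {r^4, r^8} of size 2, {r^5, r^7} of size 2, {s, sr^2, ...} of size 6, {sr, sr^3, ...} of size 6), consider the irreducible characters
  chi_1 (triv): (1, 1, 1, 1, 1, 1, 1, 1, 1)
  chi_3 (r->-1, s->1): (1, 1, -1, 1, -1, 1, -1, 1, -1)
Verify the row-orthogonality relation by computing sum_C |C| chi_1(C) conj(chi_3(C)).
Sum = 0; so <chi_1, chi_3> = 0 (distinct irreducibles are orthogonal).

Argument: Compute term by term over conjugacy classes (|C| * chi_1(C) * conj(chi_3(C))):
  1*(1)*conj(1) + 1*(1)*conj(1) + 2*(1)*conj(-1) + 2*(1)*conj(1) + 2*(1)*conj(-1) + 2*(1)*conj(1) + 2*(1)*conj(-1) + 6*(1)*conj(1) + 6*(1)*conj(-1)
  = (1) + (1) + (-2) + (2) + (-2) + (2) + (-2) + (6) + (-6)
  = 0.
Dividing by |G| = 24 gives 0/24 = 0, matching the row-orthogonality relation <chi_1, chi_3> = [chi_1 = chi_3].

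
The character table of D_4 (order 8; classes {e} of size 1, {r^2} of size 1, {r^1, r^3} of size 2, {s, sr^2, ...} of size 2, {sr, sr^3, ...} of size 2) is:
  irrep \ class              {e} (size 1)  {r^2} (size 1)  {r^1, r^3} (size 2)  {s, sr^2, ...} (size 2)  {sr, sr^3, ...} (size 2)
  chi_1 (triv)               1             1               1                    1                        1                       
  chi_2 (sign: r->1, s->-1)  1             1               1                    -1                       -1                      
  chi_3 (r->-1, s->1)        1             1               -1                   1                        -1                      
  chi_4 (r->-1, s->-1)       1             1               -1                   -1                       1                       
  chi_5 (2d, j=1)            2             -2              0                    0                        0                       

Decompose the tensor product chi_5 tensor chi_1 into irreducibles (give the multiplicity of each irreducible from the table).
chi_5 tensor chi_1 = chi_5 (all other irreducibles have multiplicity 0).

Justification: The character of a tensor product is the pointwise product (chi_5 * chi_1)(C) = chi_5(C) * chi_1(C):
  {e}: (2)*(1), {r^2}: (-2)*(1), {r^1, r^3}: (0)*(1), {s, sr^2, ...}: (0)*(1), {sr, sr^3, ...}: (0)*(1)
so (chi_5 * chi_1) takes values
  {e} -> 2, {r^2} -> -2, {r^1, r^3} -> 0, {s, sr^2, ...} -> 0, {sr, sr^3, ...} -> 0.
Now take the inner product of this character with each irreducible chi from the table, <chi_5*chi_1, chi> = (1/8) sum_C |C| (chi_5*chi_1)(C) conj(chi(C)):
  <chi_5*chi_1, chi_1> = (1/8)[1*(2)*conj(1) + 1*(-2)*conj(1) + 2*(0)*conj(1) + 2*(0)*conj(1) + 2*(0)*conj(1)]
      = (1/8)[(2) + (-2) + (0) + (0) + (0)] = 0/8 = 0
  <chi_5*chi_1, chi_2> = (1/8)[1*(2)*conj(1) + 1*(-2)*conj(1) + 2*(0)*conj(1) + 2*(0)*conj(-1) + 2*(0)*conj(-1)]
      = (1/8)[(2) + (-2) + (0) + (0) + (0)] = 0/8 = 0
  <chi_5*chi_1, chi_3> = (1/8)[1*(2)*conj(1) + 1*(-2)*conj(1) + 2*(0)*conj(-1) + 2*(0)*conj(1) + 2*(0)*conj(-1)]
      = (1/8)[(2) + (-2) + (0) + (0) + (0)] = 0/8 = 0
  <chi_5*chi_1, chi_4> = (1/8)[1*(2)*conj(1) + 1*(-2)*conj(1) + 2*(0)*conj(-1) + 2*(0)*conj(-1) + 2*(0)*conj(1)]
      = (1/8)[(2) + (-2) + (0) + (0) + (0)] = 0/8 = 0
  <chi_5*chi_1, chi_5> = (1/8)[1*(2)*conj(2) + 1*(-2)*conj(-2) + 2*(0)*conj(0) + 2*(0)*conj(0) + 2*(0)*conj(0)]
      = (1/8)[(4) + (4) + (0) + (0) + (0)] = 8/8 = 1
Hence the multiplicities are chi_5: 1. Dimension check: dim(chi_5)*dim(chi_1) = 2*1 = 2 and sum (mult * dim) = 1*2 = 2.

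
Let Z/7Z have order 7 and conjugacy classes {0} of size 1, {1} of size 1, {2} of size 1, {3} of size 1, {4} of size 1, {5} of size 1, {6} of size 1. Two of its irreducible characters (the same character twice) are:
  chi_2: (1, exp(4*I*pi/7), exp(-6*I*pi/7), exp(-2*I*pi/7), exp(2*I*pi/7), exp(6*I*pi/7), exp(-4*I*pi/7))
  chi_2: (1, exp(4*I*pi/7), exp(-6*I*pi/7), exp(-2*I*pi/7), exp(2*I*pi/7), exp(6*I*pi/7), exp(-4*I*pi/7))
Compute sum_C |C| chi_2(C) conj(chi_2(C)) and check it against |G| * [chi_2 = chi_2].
Sum = 7 = |G| = 7; so <chi_2, chi_2> = 1 (norm-1 confirms irreducibility).

Argument: Compute term by term over conjugacy classes (|C| * chi_2(C) * conj(chi_2(C))):
  1*(1)*conj(1) + 1*(exp(4*I*pi/7))*conj(exp(4*I*pi/7)) + 1*(exp(-6*I*pi/7))*conj(exp(-6*I*pi/7)) + 1*(exp(-2*I*pi/7))*conj(exp(-2*I*pi/7)) + 1*(exp(2*I*pi/7))*conj(exp(2*I*pi/7)) + 1*(exp(6*I*pi/7))*conj(exp(6*I*pi/7)) + 1*(exp(-4*I*pi/7))*conj(exp(-4*I*pi/7))
  = (1) + (1) + (1) + (1) + (1) + (1) + (1)
  = 7.
(Exp terms are combined using exp(i*s)*conj(exp(i*t)) = exp(i*(s-t)), and sums of them are collapsed using the identity that for every m > 1 the m distinct m-th roots of unity sum to 0, e.g. 1 + exp(2*I*pi/3) + exp(-2*I*pi/3) = 0.)
Dividing by |G| = 7 gives 7/7 = 1, matching the row-orthogonality relation <chi_2, chi_2> = [chi_2 = chi_2].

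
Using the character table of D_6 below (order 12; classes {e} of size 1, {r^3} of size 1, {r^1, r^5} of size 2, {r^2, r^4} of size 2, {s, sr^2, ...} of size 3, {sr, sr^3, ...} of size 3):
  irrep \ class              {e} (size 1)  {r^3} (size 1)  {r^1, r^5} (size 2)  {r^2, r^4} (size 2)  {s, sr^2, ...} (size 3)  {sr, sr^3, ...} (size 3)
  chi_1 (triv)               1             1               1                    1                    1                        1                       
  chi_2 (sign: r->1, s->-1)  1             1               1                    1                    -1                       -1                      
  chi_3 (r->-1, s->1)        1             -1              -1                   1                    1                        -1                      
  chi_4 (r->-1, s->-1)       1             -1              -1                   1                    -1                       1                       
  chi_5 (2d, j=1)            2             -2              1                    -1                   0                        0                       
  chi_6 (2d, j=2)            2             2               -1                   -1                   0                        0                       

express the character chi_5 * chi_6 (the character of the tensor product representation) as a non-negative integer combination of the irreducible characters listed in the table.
chi_5 tensor chi_6 = chi_3 + chi_4 + chi_5 (all other irreducibles have multiplicity 0).

Explanation: The character of a tensor product is the pointwise product (chi_5 * chi_6)(C) = chi_5(C) * chi_6(C):
  {e}: (2)*(2), {r^3}: (-2)*(2), {r^1, r^5}: (1)*(-1), {r^2, r^4}: (-1)*(-1), {s, sr^2, ...}: (0)*(0), {sr, sr^3, ...}: (0)*(0)
so (chi_5 * chi_6) takes values
  {e} -> 4, {r^3} -> -4, {r^1, r^5} -> -1, {r^2, r^4} -> 1, {s, sr^2, ...} -> 0, {sr, sr^3, ...} -> 0.
Now take the inner product of this character with each irreducible chi from the table, <chi_5*chi_6, chi> = (1/12) sum_C |C| (chi_5*chi_6)(C) conj(chi(C)):
  <chi_5*chi_6, chi_1> = (1/12)[1*(4)*conj(1) + 1*(-4)*conj(1) + 2*(-1)*conj(1) + 2*(1)*conj(1) + 3*(0)*conj(1) + 3*(0)*conj(1)]
      = (1/12)[(4) + (-4) + (-2) + (2) + (0) + (0)] = 0/12 = 0
  <chi_5*chi_6, chi_2> = (1/12)[1*(4)*conj(1) + 1*(-4)*conj(1) + 2*(-1)*conj(1) + 2*(1)*conj(1) + 3*(0)*conj(-1) + 3*(0)*conj(-1)]
      = (1/12)[(4) + (-4) + (-2) + (2) + (0) + (0)] = 0/12 = 0
  <chi_5*chi_6, chi_3> = (1/12)[1*(4)*conj(1) + 1*(-4)*conj(-1) + 2*(-1)*conj(-1) + 2*(1)*conj(1) + 3*(0)*conj(1) + 3*(0)*conj(-1)]
      = (1/12)[(4) + (4) + (2) + (2) + (0) + (0)] = 12/12 = 1
  <chi_5*chi_6, chi_4> = (1/12)[1*(4)*conj(1) + 1*(-4)*conj(-1) + 2*(-1)*conj(-1) + 2*(1)*conj(1) + 3*(0)*conj(-1) + 3*(0)*conj(1)]
      = (1/12)[(4) + (4) + (2) + (2) + (0) + (0)] = 12/12 = 1
  <chi_5*chi_6, chi_5> = (1/12)[1*(4)*conj(2) + 1*(-4)*conj(-2) + 2*(-1)*conj(1) + 2*(1)*conj(-1) + 3*(0)*conj(0) + 3*(0)*conj(0)]
      = (1/12)[(8) + (8) + (-2) + (-2) + (0) + (0)] = 12/12 = 1
  <chi_5*chi_6, chi_6> = (1/12)[1*(4)*conj(2) + 1*(-4)*conj(2) + 2*(-1)*conj(-1) + 2*(1)*conj(-1) + 3*(0)*conj(0) + 3*(0)*conj(0)]
      = (1/12)[(8) + (-8) + (2) + (-2) + (0) + (0)] = 0/12 = 0
Hence the multiplicities are chi_3: 1, chi_4: 1, chi_5: 1. Dimension check: dim(chi_5)*dim(chi_6) = 2*2 = 4 and sum (mult * dim) = 1*1 + 1*1 + 1*2 = 4.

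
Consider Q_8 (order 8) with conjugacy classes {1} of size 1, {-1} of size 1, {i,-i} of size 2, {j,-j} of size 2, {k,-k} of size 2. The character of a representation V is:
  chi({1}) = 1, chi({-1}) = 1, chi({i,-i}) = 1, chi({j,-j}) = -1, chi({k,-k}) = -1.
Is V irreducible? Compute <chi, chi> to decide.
Irreducible: <chi, chi> = 1.

Justification: <chi, chi> = (1/|G|) sum_C |C| * |chi(C)|^2 = (1/8)[1*|1|^2 + 1*|1|^2 + 2*|1|^2 + 2*|-1|^2 + 2*|-1|^2]
  = (1/8)[(1) + (1) + (2) + (2) + (2)] = 8/8 = 1.
A character is irreducible iff <chi, chi> = 1, so this representation is irreducible.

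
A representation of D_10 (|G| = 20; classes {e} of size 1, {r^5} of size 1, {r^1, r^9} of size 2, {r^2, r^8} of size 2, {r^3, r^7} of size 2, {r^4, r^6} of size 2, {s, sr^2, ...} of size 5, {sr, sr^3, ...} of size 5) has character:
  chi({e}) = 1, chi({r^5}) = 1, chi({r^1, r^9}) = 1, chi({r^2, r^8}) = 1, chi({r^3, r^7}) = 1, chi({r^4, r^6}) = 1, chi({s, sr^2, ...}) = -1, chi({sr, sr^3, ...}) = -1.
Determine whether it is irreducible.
Irreducible: <chi, chi> = 1.

Working: <chi, chi> = (1/|G|) sum_C |C| * |chi(C)|^2 = (1/20)[1*|1|^2 + 1*|1|^2 + 2*|1|^2 + 2*|1|^2 + 2*|1|^2 + 2*|1|^2 + 5*|-1|^2 + 5*|-1|^2]
  = (1/20)[(1) + (1) + (2) + (2) + (2) + (2) + (5) + (5)] = 20/20 = 1.
A character is irreducible iff <chi, chi> = 1, so this representation is irreducible.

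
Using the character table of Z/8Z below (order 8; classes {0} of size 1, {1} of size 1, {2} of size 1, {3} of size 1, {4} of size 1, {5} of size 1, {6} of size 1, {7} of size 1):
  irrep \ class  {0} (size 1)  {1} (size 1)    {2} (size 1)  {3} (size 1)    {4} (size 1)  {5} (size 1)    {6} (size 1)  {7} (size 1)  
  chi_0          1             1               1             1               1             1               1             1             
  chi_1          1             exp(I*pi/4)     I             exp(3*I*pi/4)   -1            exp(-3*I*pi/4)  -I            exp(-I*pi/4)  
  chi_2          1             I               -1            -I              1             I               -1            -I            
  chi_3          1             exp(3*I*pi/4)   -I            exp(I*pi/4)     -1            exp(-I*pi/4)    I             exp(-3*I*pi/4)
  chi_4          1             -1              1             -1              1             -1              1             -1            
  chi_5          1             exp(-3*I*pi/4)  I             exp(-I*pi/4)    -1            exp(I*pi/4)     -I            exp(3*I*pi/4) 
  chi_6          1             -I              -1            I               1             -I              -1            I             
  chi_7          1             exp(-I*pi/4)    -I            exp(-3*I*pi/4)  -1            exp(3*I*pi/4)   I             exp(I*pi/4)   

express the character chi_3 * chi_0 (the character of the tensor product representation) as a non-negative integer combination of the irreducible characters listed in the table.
chi_3 tensor chi_0 = chi_3 (all other irreducibles have multiplicity 0).

Solution. The character of a tensor product is the pointwise product (chi_3 * chi_0)(C) = chi_3(C) * chi_0(C):
  {0}: (1)*(1), {1}: (exp(3*I*pi/4))*(1), {2}: (-I)*(1), {3}: (exp(I*pi/4))*(1), {4}: (-1)*(1), {5}: (exp(-I*pi/4))*(1), {6}: (I)*(1), {7}: (exp(-3*I*pi/4))*(1)
so (chi_3 * chi_0) takes values
  {0} -> 1, {1} -> exp(3*I*pi/4), {2} -> -I, {3} -> exp(I*pi/4), {4} -> -1, {5} -> exp(-I*pi/4), {6} -> I, {7} -> exp(-3*I*pi/4).
Now take the inner product of this character with each irreducible chi from the table, <chi_3*chi_0, chi> = (1/8) sum_C |C| (chi_3*chi_0)(C) conj(chi(C)):
  <chi_3*chi_0, chi_0> = (1/8)[1*(1)*conj(1) + 1*(exp(3*I*pi/4))*conj(1) + 1*(-I)*conj(1) + 1*(exp(I*pi/4))*conj(1) + 1*(-1)*conj(1) + 1*(exp(-I*pi/4))*conj(1) + 1*(I)*conj(1) + 1*(exp(-3*I*pi/4))*conj(1)]
      = (1/8)[(1) + (exp(3*I*pi/4)) + (-I) + (exp(I*pi/4)) + (-1) + (exp(-I*pi/4)) + (I) + (exp(-3*I*pi/4))] = 0/8 = 0
  <chi_3*chi_0, chi_1> = (1/8)[1*(1)*conj(1) + 1*(exp(3*I*pi/4))*conj(exp(I*pi/4)) + 1*(-I)*conj(I) + 1*(exp(I*pi/4))*conj(exp(3*I*pi/4)) + 1*(-1)*conj(-1) + 1*(exp(-I*pi/4))*conj(exp(-3*I*pi/4)) + 1*(I)*conj(-I) + 1*(exp(-3*I*pi/4))*conj(exp(-I*pi/4))]
      = (1/8)[(1) + (I) + (-1) + (-I) + (1) + (I) + (-1) + (-I)] = 0/8 = 0
  <chi_3*chi_0, chi_2> = (1/8)[1*(1)*conj(1) + 1*(exp(3*I*pi/4))*conj(I) + 1*(-I)*conj(-1) + 1*(exp(I*pi/4))*conj(-I) + 1*(-1)*conj(1) + 1*(exp(-I*pi/4))*conj(I) + 1*(I)*conj(-1) + 1*(exp(-3*I*pi/4))*conj(-I)]
      = (1/8)[(1) + (-exp(-3*I*pi/4)) + (I) + (exp(3*I*pi/4)) + (-1) + (-exp(I*pi/4)) + (-I) + (exp(-I*pi/4))] = 0/8 = 0
  <chi_3*chi_0, chi_3> = (1/8)[1*(1)*conj(1) + 1*(exp(3*I*pi/4))*conj(exp(3*I*pi/4)) + 1*(-I)*conj(-I) + 1*(exp(I*pi/4))*conj(exp(I*pi/4)) + 1*(-1)*conj(-1) + 1*(exp(-I*pi/4))*conj(exp(-I*pi/4)) + 1*(I)*conj(I) + 1*(exp(-3*I*pi/4))*conj(exp(-3*I*pi/4))]
      = (1/8)[(1) + (1) + (1) + (1) + (1) + (1) + (1) + (1)] = 8/8 = 1
  <chi_3*chi_0, chi_4> = (1/8)[1*(1)*conj(1) + 1*(exp(3*I*pi/4))*conj(-1) + 1*(-I)*conj(1) + 1*(exp(I*pi/4))*conj(-1) + 1*(-1)*conj(1) + 1*(exp(-I*pi/4))*conj(-1) + 1*(I)*conj(1) + 1*(exp(-3*I*pi/4))*conj(-1)]
      = (1/8)[(1) + (-exp(3*I*pi/4)) + (-I) + (-exp(I*pi/4)) + (-1) + (-exp(-I*pi/4)) + (I) + (-exp(-3*I*pi/4))] = 0/8 = 0
  <chi_3*chi_0, chi_5> = (1/8)[1*(1)*conj(1) + 1*(exp(3*I*pi/4))*conj(exp(-3*I*pi/4)) + 1*(-I)*conj(I) + 1*(exp(I*pi/4))*conj(exp(-I*pi/4)) + 1*(-1)*conj(-1) + 1*(exp(-I*pi/4))*conj(exp(I*pi/4)) + 1*(I)*conj(-I) + 1*(exp(-3*I*pi/4))*conj(exp(3*I*pi/4))]
      = (1/8)[(1) + (-I) + (-1) + (I) + (1) + (-I) + (-1) + (I)] = 0/8 = 0
  <chi_3*chi_0, chi_6> = (1/8)[1*(1)*conj(1) + 1*(exp(3*I*pi/4))*conj(-I) + 1*(-I)*conj(-1) + 1*(exp(I*pi/4))*conj(I) + 1*(-1)*conj(1) + 1*(exp(-I*pi/4))*conj(-I) + 1*(I)*conj(-1) + 1*(exp(-3*I*pi/4))*conj(I)]
      = (1/8)[(1) + (exp(-3*I*pi/4)) + (I) + (-exp(3*I*pi/4)) + (-1) + (exp(I*pi/4)) + (-I) + (-exp(-I*pi/4))] = 0/8 = 0
  <chi_3*chi_0, chi_7> = (1/8)[1*(1)*conj(1) + 1*(exp(3*I*pi/4))*conj(exp(-I*pi/4)) + 1*(-I)*conj(-I) + 1*(exp(I*pi/4))*conj(exp(-3*I*pi/4)) + 1*(-1)*conj(-1) + 1*(exp(-I*pi/4))*conj(exp(3*I*pi/4)) + 1*(I)*conj(I) + 1*(exp(-3*I*pi/4))*conj(exp(I*pi/4))]
      = (1/8)[(1) + (-1) + (1) + (-1) + (1) + (-1) + (1) + (-1)] = 0/8 = 0
(Exp terms are combined using exp(i*s)*conj(exp(i*t)) = exp(i*(s-t)), and sums of them are collapsed using the identity that for every m > 1 the m distinct m-th roots of unity sum to 0, e.g. 1 + exp(2*I*pi/3) + exp(-2*I*pi/3) = 0.)
Hence the multiplicities are chi_3: 1. Dimension check: dim(chi_3)*dim(chi_0) = 1*1 = 1 and sum (mult * dim) = 1*1 = 1.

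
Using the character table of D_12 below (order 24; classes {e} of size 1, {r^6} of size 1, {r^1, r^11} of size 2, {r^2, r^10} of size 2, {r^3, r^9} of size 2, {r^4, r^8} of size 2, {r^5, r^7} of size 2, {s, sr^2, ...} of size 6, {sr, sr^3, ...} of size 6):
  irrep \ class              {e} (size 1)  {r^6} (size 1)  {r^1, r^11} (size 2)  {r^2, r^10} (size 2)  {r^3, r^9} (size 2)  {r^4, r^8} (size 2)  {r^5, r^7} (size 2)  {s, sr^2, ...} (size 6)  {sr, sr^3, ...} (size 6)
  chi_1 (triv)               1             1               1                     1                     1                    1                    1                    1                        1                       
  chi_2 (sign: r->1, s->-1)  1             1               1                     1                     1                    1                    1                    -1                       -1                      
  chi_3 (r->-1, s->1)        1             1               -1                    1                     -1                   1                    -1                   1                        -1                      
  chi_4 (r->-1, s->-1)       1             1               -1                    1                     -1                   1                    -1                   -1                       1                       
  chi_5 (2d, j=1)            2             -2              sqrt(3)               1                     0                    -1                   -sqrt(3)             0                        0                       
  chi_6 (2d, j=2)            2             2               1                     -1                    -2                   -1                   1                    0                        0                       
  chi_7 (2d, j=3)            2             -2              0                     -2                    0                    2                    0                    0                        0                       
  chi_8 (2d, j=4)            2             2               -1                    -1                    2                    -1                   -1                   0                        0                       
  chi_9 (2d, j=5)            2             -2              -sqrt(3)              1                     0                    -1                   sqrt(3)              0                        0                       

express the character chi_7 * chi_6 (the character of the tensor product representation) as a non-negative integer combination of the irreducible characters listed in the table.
chi_7 tensor chi_6 = chi_5 + chi_9 (all other irreducibles have multiplicity 0).

Argument: The character of a tensor product is the pointwise product (chi_7 * chi_6)(C) = chi_7(C) * chi_6(C):
  {e}: (2)*(2), {r^6}: (-2)*(2), {r^1, r^11}: (0)*(1), {r^2, r^10}: (-2)*(-1), {r^3, r^9}: (0)*(-2), {r^4, r^8}: (2)*(-1), {r^5, r^7}: (0)*(1), {s, sr^2, ...}: (0)*(0), {sr, sr^3, ...}: (0)*(0)
so (chi_7 * chi_6) takes values
  {e} -> 4, {r^6} -> -4, {r^1, r^11} -> 0, {r^2, r^10} -> 2, {r^3, r^9} -> 0, {r^4, r^8} -> -2, {r^5, r^7} -> 0, {s, sr^2, ...} -> 0, {sr, sr^3, ...} -> 0.
Now take the inner product of this character with each irreducible chi from the table, <chi_7*chi_6, chi> = (1/24) sum_C |C| (chi_7*chi_6)(C) conj(chi(C)):
  <chi_7*chi_6, chi_1> = (1/24)[1*(4)*conj(1) + 1*(-4)*conj(1) + 2*(0)*conj(1) + 2*(2)*conj(1) + 2*(0)*conj(1) + 2*(-2)*conj(1) + 2*(0)*conj(1) + 6*(0)*conj(1) + 6*(0)*conj(1)]
      = (1/24)[(4) + (-4) + (0) + (4) + (0) + (-4) + (0) + (0) + (0)] = 0/24 = 0
  <chi_7*chi_6, chi_2> = (1/24)[1*(4)*conj(1) + 1*(-4)*conj(1) + 2*(0)*conj(1) + 2*(2)*conj(1) + 2*(0)*conj(1) + 2*(-2)*conj(1) + 2*(0)*conj(1) + 6*(0)*conj(-1) + 6*(0)*conj(-1)]
      = (1/24)[(4) + (-4) + (0) + (4) + (0) + (-4) + (0) + (0) + (0)] = 0/24 = 0
  <chi_7*chi_6, chi_3> = (1/24)[1*(4)*conj(1) + 1*(-4)*conj(1) + 2*(0)*conj(-1) + 2*(2)*conj(1) + 2*(0)*conj(-1) + 2*(-2)*conj(1) + 2*(0)*conj(-1) + 6*(0)*conj(1) + 6*(0)*conj(-1)]
      = (1/24)[(4) + (-4) + (0) + (4) + (0) + (-4) + (0) + (0) + (0)] = 0/24 = 0
  <chi_7*chi_6, chi_4> = (1/24)[1*(4)*conj(1) + 1*(-4)*conj(1) + 2*(0)*conj(-1) + 2*(2)*conj(1) + 2*(0)*conj(-1) + 2*(-2)*conj(1) + 2*(0)*conj(-1) + 6*(0)*conj(-1) + 6*(0)*conj(1)]
      = (1/24)[(4) + (-4) + (0) + (4) + (0) + (-4) + (0) + (0) + (0)] = 0/24 = 0
  <chi_7*chi_6, chi_5> = (1/24)[1*(4)*conj(2) + 1*(-4)*conj(-2) + 2*(0)*conj(sqrt(3)) + 2*(2)*conj(1) + 2*(0)*conj(0) + 2*(-2)*conj(-1) + 2*(0)*conj(-sqrt(3)) + 6*(0)*conj(0) + 6*(0)*conj(0)]
      = (1/24)[(8) + (8) + (0) + (4) + (0) + (4) + (0) + (0) + (0)] = 24/24 = 1
  <chi_7*chi_6, chi_6> = (1/24)[1*(4)*conj(2) + 1*(-4)*conj(2) + 2*(0)*conj(1) + 2*(2)*conj(-1) + 2*(0)*conj(-2) + 2*(-2)*conj(-1) + 2*(0)*conj(1) + 6*(0)*conj(0) + 6*(0)*conj(0)]
      = (1/24)[(8) + (-8) + (0) + (-4) + (0) + (4) + (0) + (0) + (0)] = 0/24 = 0
  <chi_7*chi_6, chi_7> = (1/24)[1*(4)*conj(2) + 1*(-4)*conj(-2) + 2*(0)*conj(0) + 2*(2)*conj(-2) + 2*(0)*conj(0) + 2*(-2)*conj(2) + 2*(0)*conj(0) + 6*(0)*conj(0) + 6*(0)*conj(0)]
      = (1/24)[(8) + (8) + (0) + (-8) + (0) + (-8) + (0) + (0) + (0)] = 0/24 = 0
  <chi_7*chi_6, chi_8> = (1/24)[1*(4)*conj(2) + 1*(-4)*conj(2) + 2*(0)*conj(-1) + 2*(2)*conj(-1) + 2*(0)*conj(2) + 2*(-2)*conj(-1) + 2*(0)*conj(-1) + 6*(0)*conj(0) + 6*(0)*conj(0)]
      = (1/24)[(8) + (-8) + (0) + (-4) + (0) + (4) + (0) + (0) + (0)] = 0/24 = 0
  <chi_7*chi_6, chi_9> = (1/24)[1*(4)*conj(2) + 1*(-4)*conj(-2) + 2*(0)*conj(-sqrt(3)) + 2*(2)*conj(1) + 2*(0)*conj(0) + 2*(-2)*conj(-1) + 2*(0)*conj(sqrt(3)) + 6*(0)*conj(0) + 6*(0)*conj(0)]
      = (1/24)[(8) + (8) + (0) + (4) + (0) + (4) + (0) + (0) + (0)] = 24/24 = 1
Hence the multiplicities are chi_5: 1, chi_9: 1. Dimension check: dim(chi_7)*dim(chi_6) = 2*2 = 4 and sum (mult * dim) = 1*2 + 1*2 = 4.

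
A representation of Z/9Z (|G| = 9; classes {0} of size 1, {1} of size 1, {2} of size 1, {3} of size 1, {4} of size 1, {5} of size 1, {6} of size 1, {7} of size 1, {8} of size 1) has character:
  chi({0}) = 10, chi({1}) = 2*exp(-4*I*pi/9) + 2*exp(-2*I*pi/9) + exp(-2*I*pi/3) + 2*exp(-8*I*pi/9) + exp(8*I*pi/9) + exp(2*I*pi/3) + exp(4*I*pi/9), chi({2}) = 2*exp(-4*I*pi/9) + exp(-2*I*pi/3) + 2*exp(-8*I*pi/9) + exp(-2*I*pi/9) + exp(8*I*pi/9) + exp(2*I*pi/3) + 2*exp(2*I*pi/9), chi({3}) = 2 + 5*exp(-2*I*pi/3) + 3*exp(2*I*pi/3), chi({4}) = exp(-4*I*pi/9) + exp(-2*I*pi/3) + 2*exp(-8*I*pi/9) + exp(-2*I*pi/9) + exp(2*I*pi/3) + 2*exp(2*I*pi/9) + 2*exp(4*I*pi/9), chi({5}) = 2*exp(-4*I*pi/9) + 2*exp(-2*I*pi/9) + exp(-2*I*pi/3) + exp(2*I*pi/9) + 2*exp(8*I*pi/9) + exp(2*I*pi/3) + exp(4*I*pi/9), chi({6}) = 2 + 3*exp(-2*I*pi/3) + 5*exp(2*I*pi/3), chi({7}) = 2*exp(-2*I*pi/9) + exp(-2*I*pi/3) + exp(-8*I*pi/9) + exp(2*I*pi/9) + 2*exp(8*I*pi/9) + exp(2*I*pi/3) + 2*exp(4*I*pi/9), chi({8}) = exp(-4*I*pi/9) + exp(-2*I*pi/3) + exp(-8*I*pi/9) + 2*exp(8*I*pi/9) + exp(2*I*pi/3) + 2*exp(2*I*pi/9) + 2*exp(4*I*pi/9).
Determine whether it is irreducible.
Not irreducible (reducible): <chi, chi> = 16 > 1.

Argument: <chi, chi> = (1/|G|) sum_C |C| * |chi(C)|^2 = (1/9)[1*|10|^2 + 1*|2*exp(-4*I*pi/9) + 2*exp(-2*I*pi/9) + exp(-2*I*pi/3) + 2*exp(-8*I*pi/9) + exp(8*I*pi/9) + exp(2*I*pi/3) + exp(4*I*pi/9)|^2 + 1*|2*exp(-4*I*pi/9) + exp(-2*I*pi/3) + 2*exp(-8*I*pi/9) + exp(-2*I*pi/9) + exp(8*I*pi/9) + exp(2*I*pi/3) + 2*exp(2*I*pi/9)|^2 + 1*|2 + 5*exp(-2*I*pi/3) + 3*exp(2*I*pi/3)|^2 + 1*|exp(-4*I*pi/9) + exp(-2*I*pi/3) + 2*exp(-8*I*pi/9) + exp(-2*I*pi/9) + exp(2*I*pi/3) + 2*exp(2*I*pi/9) + 2*exp(4*I*pi/9)|^2 + 1*|2*exp(-4*I*pi/9) + 2*exp(-2*I*pi/9) + exp(-2*I*pi/3) + exp(2*I*pi/9) + 2*exp(8*I*pi/9) + exp(2*I*pi/3) + exp(4*I*pi/9)|^2 + 1*|2 + 3*exp(-2*I*pi/3) + 5*exp(2*I*pi/3)|^2 + 1*|2*exp(-2*I*pi/9) + exp(-2*I*pi/3) + exp(-8*I*pi/9) + exp(2*I*pi/9) + 2*exp(8*I*pi/9) + exp(2*I*pi/3) + 2*exp(4*I*pi/9)|^2 + 1*|exp(-4*I*pi/9) + exp(-2*I*pi/3) + exp(-8*I*pi/9) + 2*exp(8*I*pi/9) + exp(2*I*pi/3) + 2*exp(2*I*pi/9) + 2*exp(4*I*pi/9)|^2]
  = (1/9)[(100) + (16 + 10*exp(-4*I*pi/9) + 11*exp(-2*I*pi/3) + 12*exp(-2*I*pi/9) + 9*exp(-8*I*pi/9) + 9*exp(8*I*pi/9) + 12*exp(2*I*pi/9) + 11*exp(2*I*pi/3) + 10*exp(4*I*pi/9)) + (16 + 12*exp(-4*I*pi/9) + 11*exp(-2*I*pi/3) + 9*exp(-2*I*pi/9) + 10*exp(-8*I*pi/9) + 10*exp(8*I*pi/9) + 9*exp(2*I*pi/9) + 11*exp(2*I*pi/3) + 12*exp(4*I*pi/9)) + (7) + (16 + 11*exp(-2*I*pi/3) + 9*exp(-4*I*pi/9) + 10*exp(-2*I*pi/9) + 12*exp(-8*I*pi/9) + 12*exp(8*I*pi/9) + 10*exp(2*I*pi/9) + 9*exp(4*I*pi/9) + 11*exp(2*I*pi/3)) + (16 + 11*exp(-2*I*pi/3) + 9*exp(-4*I*pi/9) + 10*exp(-2*I*pi/9) + 12*exp(-8*I*pi/9) + 12*exp(8*I*pi/9) + 10*exp(2*I*pi/9) + 9*exp(4*I*pi/9) + 11*exp(2*I*pi/3)) + (7) + (16 + 12*exp(-4*I*pi/9) + 11*exp(-2*I*pi/3) + 9*exp(-2*I*pi/9) + 10*exp(-8*I*pi/9) + 10*exp(8*I*pi/9) + 9*exp(2*I*pi/9) + 11*exp(2*I*pi/3) + 12*exp(4*I*pi/9)) + (16 + 10*exp(-4*I*pi/9) + 11*exp(-2*I*pi/3) + 12*exp(-2*I*pi/9) + 9*exp(-8*I*pi/9) + 9*exp(8*I*pi/9) + 12*exp(2*I*pi/9) + 11*exp(2*I*pi/3) + 10*exp(4*I*pi/9))] = 144/9 = 16.
(Exp terms are combined using exp(i*s)*conj(exp(i*t)) = exp(i*(s-t)), and sums of them are collapsed using the identity that for every m > 1 the m distinct m-th roots of unity sum to 0, e.g. 1 + exp(2*I*pi/3) + exp(-2*I*pi/3) = 0.)
A character is irreducible iff <chi, chi> = 1, so this representation is reducible.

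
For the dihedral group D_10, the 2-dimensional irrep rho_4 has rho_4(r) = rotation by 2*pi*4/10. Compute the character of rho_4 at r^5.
chi_{rho_4}(r^5) = 2*cos(2*pi*4*5/10) = 2

Proof sketch: rho_4(r^5) is rotation by angle 2*pi*4*5/10, whose trace is 2*cos(2*pi*4*5/10) = 2.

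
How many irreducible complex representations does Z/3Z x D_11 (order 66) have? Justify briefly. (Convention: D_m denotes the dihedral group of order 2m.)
21

The number of irreducible complex representations of a finite group equals its number of conjugacy classes. For a direct product, #classes(G x H) = #classes(G) * #classes(H). Z/3Z has 3 classes (abelian), D_11 has 7 classes, so 3 * 7 = 21, so Z/3Z x D_11 (order 66) has exactly 21 irreducible complex representations.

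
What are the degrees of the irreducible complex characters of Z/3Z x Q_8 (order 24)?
Dimensions: 1, 1, 1, 1, 1, 1, 1, 1, 1, 1, 1, 1, 2, 2, 2

Explanation: There are 15 irreducibles (= number of conjugacy classes). Their dimensions d_i satisfy sum d_i^2 = |G| = 24: 1 + 1 + 1 + 1 + 1 + 1 + 1 + 1 + 1 + 1 + 1 + 1 + 4 + 4 + 4 = 24. (For the product with Z/3Z: each of the 3 1-dim characters of Z/3Z tensors with each irrep of Q_8, giving 3 copies of each Q_8-dimension.)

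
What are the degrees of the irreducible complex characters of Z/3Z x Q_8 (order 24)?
Dimensions: 1, 1, 1, 1, 1, 1, 1, 1, 1, 1, 1, 1, 2, 2, 2

Justification: There are 15 irreducibles (= number of conjugacy classes). Their dimensions d_i satisfy sum d_i^2 = |G| = 24: 1 + 1 + 1 + 1 + 1 + 1 + 1 + 1 + 1 + 1 + 1 + 1 + 4 + 4 + 4 = 24. (For the product with Z/3Z: each of the 3 1-dim characters of Z/3Z tensors with each irrep of Q_8, giving 3 copies of each Q_8-dimension.)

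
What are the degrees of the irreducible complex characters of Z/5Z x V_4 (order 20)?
Dimensions: 1, 1, 1, 1, 1, 1, 1, 1, 1, 1, 1, 1, 1, 1, 1, 1, 1, 1, 1, 1

Details: There are 20 irreducibles (= number of conjugacy classes). Their dimensions d_i satisfy sum d_i^2 = |G| = 20: 1 + 1 + 1 + 1 + 1 + 1 + 1 + 1 + 1 + 1 + 1 + 1 + 1 + 1 + 1 + 1 + 1 + 1 + 1 + 1 = 20. (For the product with Z/5Z: each of the 5 1-dim characters of Z/5Z tensors with each irrep of V_4, giving 5 copies of each V_4-dimension.)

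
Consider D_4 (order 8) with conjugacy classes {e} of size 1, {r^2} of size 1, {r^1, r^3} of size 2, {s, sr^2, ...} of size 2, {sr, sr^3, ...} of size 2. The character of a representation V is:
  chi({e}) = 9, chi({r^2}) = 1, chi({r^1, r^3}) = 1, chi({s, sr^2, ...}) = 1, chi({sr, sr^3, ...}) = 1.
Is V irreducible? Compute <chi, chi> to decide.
Not irreducible (reducible): <chi, chi> = 11 > 1.

Explanation: <chi, chi> = (1/|G|) sum_C |C| * |chi(C)|^2 = (1/8)[1*|9|^2 + 1*|1|^2 + 2*|1|^2 + 2*|1|^2 + 2*|1|^2]
  = (1/8)[(81) + (1) + (2) + (2) + (2)] = 88/8 = 11.
A character is irreducible iff <chi, chi> = 1, so this representation is reducible.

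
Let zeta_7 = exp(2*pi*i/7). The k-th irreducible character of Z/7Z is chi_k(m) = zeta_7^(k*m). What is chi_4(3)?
chi_4(3) = zeta_7^12 = exp(-4*I*pi/7)

Explanation: chi_4(3) = zeta_7^(4*3) = zeta_7^12. Since zeta_7^7 = 1, this equals zeta_7^5 = exp(2*pi*i*5/7) = exp(-4*I*pi/7).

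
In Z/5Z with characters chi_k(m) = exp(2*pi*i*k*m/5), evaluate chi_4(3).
chi_4(3) = zeta_5^12 = exp(4*I*pi/5)

Explanation: chi_4(3) = zeta_5^(4*3) = zeta_5^12. Since zeta_5^5 = 1, this equals zeta_5^2 = exp(2*pi*i*2/5) = exp(4*I*pi/5).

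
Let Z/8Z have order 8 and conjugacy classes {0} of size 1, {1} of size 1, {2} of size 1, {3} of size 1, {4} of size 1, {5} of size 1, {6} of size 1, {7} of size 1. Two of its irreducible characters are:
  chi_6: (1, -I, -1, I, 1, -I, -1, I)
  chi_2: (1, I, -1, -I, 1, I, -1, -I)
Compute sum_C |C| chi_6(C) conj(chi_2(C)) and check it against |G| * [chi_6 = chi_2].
Sum = 0; so <chi_6, chi_2> = 0 (distinct irreducibles are orthogonal).

Justification: Compute term by term over conjugacy classes (|C| * chi_6(C) * conj(chi_2(C))):
  1*(1)*conj(1) + 1*(-I)*conj(I) + 1*(-1)*conj(-1) + 1*(I)*conj(-I) + 1*(1)*conj(1) + 1*(-I)*conj(I) + 1*(-1)*conj(-1) + 1*(I)*conj(-I)
  = (1) + (-1) + (1) + (-1) + (1) + (-1) + (1) + (-1)
  = 0.
(Exp terms are combined using exp(i*s)*conj(exp(i*t)) = exp(i*(s-t)), and sums of them are collapsed using the identity that for every m > 1 the m distinct m-th roots of unity sum to 0, e.g. 1 + exp(2*I*pi/3) + exp(-2*I*pi/3) = 0.)
Dividing by |G| = 8 gives 0/8 = 0, matching the row-orthogonality relation <chi_6, chi_2> = [chi_6 = chi_2].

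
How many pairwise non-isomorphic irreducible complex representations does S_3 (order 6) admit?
3

Explanation: The number of irreducible complex representations of a finite group equals its number of conjugacy classes. Conjugacy classes in S_3 correspond to cycle types, i.e. partitions of 3; there are p(3) = 3 of them, so S_3 (order 6) has exactly 3 irreducible complex representations.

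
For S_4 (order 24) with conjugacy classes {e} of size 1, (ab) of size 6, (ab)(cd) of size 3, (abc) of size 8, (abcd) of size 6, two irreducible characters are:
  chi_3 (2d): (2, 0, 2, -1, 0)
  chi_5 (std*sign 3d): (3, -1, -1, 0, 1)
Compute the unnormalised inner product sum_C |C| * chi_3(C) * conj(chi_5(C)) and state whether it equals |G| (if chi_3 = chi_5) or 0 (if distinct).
Sum = 0; so <chi_3, chi_5> = 0 (distinct irreducibles are orthogonal).

Solution. Compute term by term over conjugacy classes (|C| * chi_3(C) * conj(chi_5(C))):
  1*(2)*conj(3) + 6*(0)*conj(-1) + 3*(2)*conj(-1) + 8*(-1)*conj(0) + 6*(0)*conj(1)
  = (6) + (0) + (-6) + (0) + (0)
  = 0.
Dividing by |G| = 24 gives 0/24 = 0, matching the row-orthogonality relation <chi_3, chi_5> = [chi_3 = chi_5].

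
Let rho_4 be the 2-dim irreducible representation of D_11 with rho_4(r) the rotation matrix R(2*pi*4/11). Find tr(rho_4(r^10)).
chi_{rho_4}(r^10) = 2*cos(2*pi*4*10/11) = -2*cos(3*pi/11)

rho_4(r^10) is rotation by angle 2*pi*4*10/11, whose trace is 2*cos(2*pi*4*10/11) = -2*cos(3*pi/11).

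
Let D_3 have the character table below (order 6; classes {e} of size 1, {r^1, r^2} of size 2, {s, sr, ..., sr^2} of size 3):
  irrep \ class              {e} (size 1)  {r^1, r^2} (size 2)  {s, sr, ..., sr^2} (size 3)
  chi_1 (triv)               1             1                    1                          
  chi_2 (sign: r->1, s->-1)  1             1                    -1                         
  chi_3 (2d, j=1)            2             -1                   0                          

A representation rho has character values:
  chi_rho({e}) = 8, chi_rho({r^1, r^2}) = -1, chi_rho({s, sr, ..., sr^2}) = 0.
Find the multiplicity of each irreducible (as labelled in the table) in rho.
Multiplicities: chi_1: 1, chi_2: 1, chi_3: 3.

Justification: Use <chi_rho, chi> = (1/|G|) sum_C |C| * chi_rho(C) * conj(chi(C)) with |G| = 6 for each irreducible chi in the table:
  <chi_rho, chi_1> = (1/6)[1*(8)*conj(1) + 2*(-1)*conj(1) + 3*(0)*conj(1)]
      = (1/6)[(8) + (-2) + (0)] = 6/6 = 1
  <chi_rho, chi_2> = (1/6)[1*(8)*conj(1) + 2*(-1)*conj(1) + 3*(0)*conj(-1)]
      = (1/6)[(8) + (-2) + (0)] = 6/6 = 1
  <chi_rho, chi_3> = (1/6)[1*(8)*conj(2) + 2*(-1)*conj(-1) + 3*(0)*conj(0)]
      = (1/6)[(16) + (2) + (0)] = 18/6 = 3
Dimension check: dim(rho) = sum (mult * dim) = 1*1 + 1*1 + 3*2 = 8 = chi_rho(e) = 8.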